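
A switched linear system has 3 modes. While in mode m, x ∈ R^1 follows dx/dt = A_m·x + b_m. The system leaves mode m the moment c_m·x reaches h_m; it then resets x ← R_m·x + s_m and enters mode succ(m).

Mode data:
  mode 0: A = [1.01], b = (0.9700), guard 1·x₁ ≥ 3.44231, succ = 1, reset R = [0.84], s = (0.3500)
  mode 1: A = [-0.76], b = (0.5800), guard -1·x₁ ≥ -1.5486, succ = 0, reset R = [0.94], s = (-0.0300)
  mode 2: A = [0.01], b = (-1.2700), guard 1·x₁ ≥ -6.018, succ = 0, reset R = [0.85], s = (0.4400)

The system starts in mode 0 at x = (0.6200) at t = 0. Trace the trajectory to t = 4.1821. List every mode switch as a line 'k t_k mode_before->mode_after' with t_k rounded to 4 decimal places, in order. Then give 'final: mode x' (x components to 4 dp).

Mode 0: guard c·x = 3.4423 hit at Δt = 1.0144 (t = 1.0144), x⁻ = (3.4423) → reset → x⁺ = (3.2415), jump to mode 1
Mode 1: guard c·x = -1.5486 hit at Δt = 1.5120 (t = 2.5264), x⁻ = (1.5486) → reset → x⁺ = (1.4257), jump to mode 0
Mode 0: guard c·x = 3.4423 hit at Δt = 0.6065 (t = 3.1329), x⁻ = (3.4423) → reset → x⁺ = (3.2415), jump to mode 1
Mode 1: flow for 1.0492 to horizon, guard not reached → x = (1.8797)

1 1.0144 0->1
2 2.5264 1->0
3 3.1329 0->1
final: 1 1.8797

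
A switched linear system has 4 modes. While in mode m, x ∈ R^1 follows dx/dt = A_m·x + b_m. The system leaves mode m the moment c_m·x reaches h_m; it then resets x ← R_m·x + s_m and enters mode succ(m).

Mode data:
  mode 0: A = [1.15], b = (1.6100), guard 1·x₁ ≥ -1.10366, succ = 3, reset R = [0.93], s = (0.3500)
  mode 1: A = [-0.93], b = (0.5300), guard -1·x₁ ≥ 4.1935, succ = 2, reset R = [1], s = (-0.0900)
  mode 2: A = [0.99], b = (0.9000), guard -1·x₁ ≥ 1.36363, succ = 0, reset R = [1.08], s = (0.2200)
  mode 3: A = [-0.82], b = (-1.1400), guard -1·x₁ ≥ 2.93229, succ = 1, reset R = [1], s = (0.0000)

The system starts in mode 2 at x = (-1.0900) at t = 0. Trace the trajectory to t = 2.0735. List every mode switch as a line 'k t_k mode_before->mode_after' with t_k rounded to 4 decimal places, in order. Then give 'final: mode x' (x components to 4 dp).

1 0.9306 2->0
2 1.5386 0->3
final: 3 -0.9299

Mode 2: guard c·x = 1.3636 hit at Δt = 0.9306 (t = 0.9306), x⁻ = (-1.3636) → reset → x⁺ = (-1.2527), jump to mode 0
Mode 0: guard c·x = -1.1037 hit at Δt = 0.6080 (t = 1.5386), x⁻ = (-1.1037) → reset → x⁺ = (-0.6764), jump to mode 3
Mode 3: flow for 0.5349 to horizon, guard not reached → x = (-0.9299)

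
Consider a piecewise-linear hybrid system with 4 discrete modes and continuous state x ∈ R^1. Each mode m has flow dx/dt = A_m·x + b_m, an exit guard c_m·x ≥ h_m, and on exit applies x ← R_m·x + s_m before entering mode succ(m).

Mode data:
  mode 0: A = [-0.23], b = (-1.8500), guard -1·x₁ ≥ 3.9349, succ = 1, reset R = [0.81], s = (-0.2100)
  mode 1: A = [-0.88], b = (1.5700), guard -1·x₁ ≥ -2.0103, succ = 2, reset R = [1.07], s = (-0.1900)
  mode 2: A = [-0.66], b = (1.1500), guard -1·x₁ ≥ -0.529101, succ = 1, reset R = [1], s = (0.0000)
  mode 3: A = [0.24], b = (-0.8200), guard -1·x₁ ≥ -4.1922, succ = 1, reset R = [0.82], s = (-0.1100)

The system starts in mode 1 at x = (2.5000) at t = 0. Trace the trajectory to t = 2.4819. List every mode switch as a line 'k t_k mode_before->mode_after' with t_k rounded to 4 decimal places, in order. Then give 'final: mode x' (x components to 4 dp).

Mode 1: guard c·x = -2.0103 hit at Δt = 1.3092 (t = 1.3092), x⁻ = (2.0103) → reset → x⁺ = (1.9610), jump to mode 2
Mode 2: flow for 1.1727 to horizon, guard not reached → x = (1.8432)

1 1.3092 1->2
final: 2 1.8432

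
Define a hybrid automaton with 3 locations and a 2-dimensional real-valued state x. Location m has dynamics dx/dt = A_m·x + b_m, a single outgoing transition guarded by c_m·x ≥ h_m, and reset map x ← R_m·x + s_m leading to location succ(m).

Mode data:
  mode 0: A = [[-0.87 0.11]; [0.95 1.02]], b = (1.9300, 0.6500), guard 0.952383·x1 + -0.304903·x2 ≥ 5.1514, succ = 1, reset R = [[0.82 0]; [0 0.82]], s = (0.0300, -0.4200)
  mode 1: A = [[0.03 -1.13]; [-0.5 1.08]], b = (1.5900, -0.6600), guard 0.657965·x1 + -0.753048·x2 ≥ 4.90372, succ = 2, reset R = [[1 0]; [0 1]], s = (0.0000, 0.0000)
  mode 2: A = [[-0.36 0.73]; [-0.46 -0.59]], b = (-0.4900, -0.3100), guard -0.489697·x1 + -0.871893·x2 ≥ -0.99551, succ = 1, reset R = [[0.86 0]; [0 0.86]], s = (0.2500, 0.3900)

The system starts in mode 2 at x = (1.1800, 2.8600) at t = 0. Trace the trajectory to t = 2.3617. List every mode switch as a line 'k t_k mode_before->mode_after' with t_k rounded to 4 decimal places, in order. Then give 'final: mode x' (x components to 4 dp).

Mode 2: guard c·x = -0.9955 hit at Δt = 1.3230 (t = 1.3230), x⁻ = (1.2841, 0.4206) → reset → x⁺ = (1.3543, 0.7517), jump to mode 1
Mode 1: flow for 1.0387 to horizon, guard not reached → x = (2.8102, -0.6977)

1 1.3230 2->1
final: 1 2.8102 -0.6977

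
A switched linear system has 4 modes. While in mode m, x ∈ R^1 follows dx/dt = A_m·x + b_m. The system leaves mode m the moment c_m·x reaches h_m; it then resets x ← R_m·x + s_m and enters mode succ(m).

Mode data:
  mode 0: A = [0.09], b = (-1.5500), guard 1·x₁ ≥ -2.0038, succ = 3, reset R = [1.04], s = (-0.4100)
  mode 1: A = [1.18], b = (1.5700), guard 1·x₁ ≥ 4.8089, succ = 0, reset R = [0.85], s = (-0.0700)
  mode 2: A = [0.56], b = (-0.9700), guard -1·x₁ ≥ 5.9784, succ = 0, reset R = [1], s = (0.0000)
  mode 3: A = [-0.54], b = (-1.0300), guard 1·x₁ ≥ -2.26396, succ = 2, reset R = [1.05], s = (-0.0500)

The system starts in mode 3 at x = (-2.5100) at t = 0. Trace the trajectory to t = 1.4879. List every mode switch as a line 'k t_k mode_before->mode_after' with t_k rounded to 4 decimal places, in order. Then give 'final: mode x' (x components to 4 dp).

1 0.9718 3->2
final: 2 -3.8211

Mode 3: guard c·x = -2.2640 hit at Δt = 0.9718 (t = 0.9718), x⁻ = (-2.2640) → reset → x⁺ = (-2.4272), jump to mode 2
Mode 2: flow for 0.5161 to horizon, guard not reached → x = (-3.8211)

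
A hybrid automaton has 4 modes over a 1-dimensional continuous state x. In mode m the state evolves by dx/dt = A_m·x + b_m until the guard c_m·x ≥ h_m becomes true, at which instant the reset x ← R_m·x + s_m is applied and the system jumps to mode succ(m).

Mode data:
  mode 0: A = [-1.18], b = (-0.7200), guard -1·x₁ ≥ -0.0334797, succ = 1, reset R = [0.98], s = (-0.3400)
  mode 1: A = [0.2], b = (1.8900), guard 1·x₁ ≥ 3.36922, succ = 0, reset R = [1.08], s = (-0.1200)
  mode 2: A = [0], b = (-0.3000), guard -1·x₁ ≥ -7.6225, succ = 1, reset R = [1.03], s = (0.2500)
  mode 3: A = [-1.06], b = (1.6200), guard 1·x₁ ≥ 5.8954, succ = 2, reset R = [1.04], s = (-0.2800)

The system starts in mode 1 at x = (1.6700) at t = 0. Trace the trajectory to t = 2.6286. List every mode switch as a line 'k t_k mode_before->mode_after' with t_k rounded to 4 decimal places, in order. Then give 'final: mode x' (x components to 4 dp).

Mode 1: guard c·x = 3.3692 hit at Δt = 0.7110 (t = 0.7110), x⁻ = (3.3692) → reset → x⁺ = (3.5188), jump to mode 0
Mode 0: guard c·x = -0.0335 hit at Δt = 1.5751 (t = 2.2861), x⁻ = (0.0335) → reset → x⁺ = (-0.3072), jump to mode 1
Mode 1: flow for 0.3425 to horizon, guard not reached → x = (0.3410)

1 0.7110 1->0
2 2.2861 0->1
final: 1 0.3410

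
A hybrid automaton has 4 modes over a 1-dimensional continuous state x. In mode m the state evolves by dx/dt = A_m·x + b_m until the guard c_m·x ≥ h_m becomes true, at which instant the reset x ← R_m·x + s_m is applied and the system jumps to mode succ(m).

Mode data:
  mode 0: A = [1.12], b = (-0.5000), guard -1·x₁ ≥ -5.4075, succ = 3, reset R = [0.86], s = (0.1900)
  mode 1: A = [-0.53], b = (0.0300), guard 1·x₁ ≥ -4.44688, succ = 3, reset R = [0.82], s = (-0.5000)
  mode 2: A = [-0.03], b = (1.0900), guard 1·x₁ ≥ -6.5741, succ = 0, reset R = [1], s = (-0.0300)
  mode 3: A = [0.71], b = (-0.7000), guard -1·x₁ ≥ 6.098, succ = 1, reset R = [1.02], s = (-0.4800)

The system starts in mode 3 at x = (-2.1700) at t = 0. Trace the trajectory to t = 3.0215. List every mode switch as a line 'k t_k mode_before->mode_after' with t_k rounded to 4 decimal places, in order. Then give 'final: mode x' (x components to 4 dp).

Mode 3: guard c·x = 6.0980 hit at Δt = 1.1388 (t = 1.1388), x⁻ = (-6.0980) → reset → x⁺ = (-6.7000), jump to mode 1
Mode 1: guard c·x = -4.4469 hit at Δt = 0.7654 (t = 1.9042), x⁻ = (-4.4469) → reset → x⁺ = (-4.1464), jump to mode 3
Mode 3: guard c·x = 6.0980 hit at Δt = 0.4539 (t = 2.3581), x⁻ = (-6.0980) → reset → x⁺ = (-6.7000), jump to mode 1
Mode 1: flow for 0.6634 to horizon, guard not reached → x = (-4.6970)

1 1.1388 3->1
2 1.9042 1->3
3 2.3581 3->1
final: 1 -4.6970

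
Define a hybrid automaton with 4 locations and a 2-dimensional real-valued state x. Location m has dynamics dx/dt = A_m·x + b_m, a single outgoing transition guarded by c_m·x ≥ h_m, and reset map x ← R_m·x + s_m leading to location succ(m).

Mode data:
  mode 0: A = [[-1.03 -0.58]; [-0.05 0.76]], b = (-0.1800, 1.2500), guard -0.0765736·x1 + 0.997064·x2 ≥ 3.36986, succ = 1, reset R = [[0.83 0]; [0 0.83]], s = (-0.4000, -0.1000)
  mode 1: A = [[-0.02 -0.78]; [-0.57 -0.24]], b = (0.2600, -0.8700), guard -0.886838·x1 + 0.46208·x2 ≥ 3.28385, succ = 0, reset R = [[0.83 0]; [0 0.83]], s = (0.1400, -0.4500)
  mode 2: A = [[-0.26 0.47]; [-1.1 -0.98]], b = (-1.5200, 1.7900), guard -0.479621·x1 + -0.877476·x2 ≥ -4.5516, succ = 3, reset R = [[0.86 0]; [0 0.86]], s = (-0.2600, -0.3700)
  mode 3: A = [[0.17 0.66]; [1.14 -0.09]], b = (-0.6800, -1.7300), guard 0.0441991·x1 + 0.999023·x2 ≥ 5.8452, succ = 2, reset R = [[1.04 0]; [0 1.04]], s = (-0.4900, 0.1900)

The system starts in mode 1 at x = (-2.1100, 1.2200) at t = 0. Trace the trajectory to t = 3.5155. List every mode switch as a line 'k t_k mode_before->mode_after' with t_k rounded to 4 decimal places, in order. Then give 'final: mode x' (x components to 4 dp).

Mode 1: guard c·x = 3.2839 hit at Δt = 1.1365 (t = 1.1365), x⁻ = (-2.9260, 1.4910) → reset → x⁺ = (-2.2886, 0.7875), jump to mode 0
Mode 0: guard c·x = 3.3699 hit at Δt = 0.8870 (t = 2.0235), x⁻ = (-1.7199, 3.2477) → reset → x⁺ = (-1.8275, 2.5956), jump to mode 1
Mode 1: guard c·x = 3.2839 hit at Δt = 0.3405 (t = 2.3640), x⁻ = (-2.3990, 2.5025) → reset → x⁺ = (-1.8512, 1.6270), jump to mode 0
Mode 0: guard c·x = 3.3699 hit at Δt = 0.5143 (t = 2.8783), x⁻ = (-1.7305, 3.2469) → reset → x⁺ = (-1.8363, 2.5949), jump to mode 1
Mode 1: guard c·x = 3.2839 hit at Δt = 0.3347 (t = 3.2130), x⁻ = (-2.3982, 2.5041) → reset → x⁺ = (-1.8505, 1.6284), jump to mode 0
Mode 0: flow for 0.3025 to horizon, guard not reached → x = (-1.7143, 2.5044)

1 1.1365 1->0
2 2.0235 0->1
3 2.3640 1->0
4 2.8783 0->1
5 3.2130 1->0
final: 0 -1.7143 2.5044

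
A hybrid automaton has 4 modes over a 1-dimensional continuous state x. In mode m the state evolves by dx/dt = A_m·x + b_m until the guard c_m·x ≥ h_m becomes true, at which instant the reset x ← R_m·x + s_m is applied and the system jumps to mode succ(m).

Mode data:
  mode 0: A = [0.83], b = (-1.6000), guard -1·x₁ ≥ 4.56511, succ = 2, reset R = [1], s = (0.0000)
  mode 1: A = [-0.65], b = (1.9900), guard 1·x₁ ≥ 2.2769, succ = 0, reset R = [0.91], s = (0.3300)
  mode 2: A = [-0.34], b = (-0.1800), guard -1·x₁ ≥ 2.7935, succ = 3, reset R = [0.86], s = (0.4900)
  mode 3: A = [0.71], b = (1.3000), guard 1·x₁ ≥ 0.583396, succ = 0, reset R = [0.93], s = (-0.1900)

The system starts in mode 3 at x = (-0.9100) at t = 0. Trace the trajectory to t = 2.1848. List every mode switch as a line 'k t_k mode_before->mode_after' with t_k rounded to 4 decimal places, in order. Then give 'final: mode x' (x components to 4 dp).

1 1.3574 3->0
final: 0 -1.2025

Mode 3: guard c·x = 0.5834 hit at Δt = 1.3574 (t = 1.3574), x⁻ = (0.5834) → reset → x⁺ = (0.3526), jump to mode 0
Mode 0: flow for 0.8274 to horizon, guard not reached → x = (-1.2025)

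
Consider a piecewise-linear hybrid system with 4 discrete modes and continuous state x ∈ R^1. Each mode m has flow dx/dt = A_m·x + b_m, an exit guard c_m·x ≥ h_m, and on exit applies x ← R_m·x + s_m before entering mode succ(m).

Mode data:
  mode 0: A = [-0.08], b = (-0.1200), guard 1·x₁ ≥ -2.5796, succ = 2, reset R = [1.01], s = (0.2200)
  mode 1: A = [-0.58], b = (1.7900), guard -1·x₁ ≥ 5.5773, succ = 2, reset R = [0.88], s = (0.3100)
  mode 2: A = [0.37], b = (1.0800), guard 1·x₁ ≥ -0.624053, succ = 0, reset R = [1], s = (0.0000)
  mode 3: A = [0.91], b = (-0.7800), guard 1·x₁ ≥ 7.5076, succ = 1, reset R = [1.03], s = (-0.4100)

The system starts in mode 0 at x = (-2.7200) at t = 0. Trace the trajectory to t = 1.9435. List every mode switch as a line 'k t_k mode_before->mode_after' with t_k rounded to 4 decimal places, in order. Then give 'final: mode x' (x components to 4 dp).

Mode 0: guard c·x = -2.5796 hit at Δt = 1.5283 (t = 1.5283), x⁻ = (-2.5796) → reset → x⁺ = (-2.3854), jump to mode 2
Mode 2: flow for 0.4152 to horizon, guard not reached → x = (-2.2968)

1 1.5283 0->2
final: 2 -2.2968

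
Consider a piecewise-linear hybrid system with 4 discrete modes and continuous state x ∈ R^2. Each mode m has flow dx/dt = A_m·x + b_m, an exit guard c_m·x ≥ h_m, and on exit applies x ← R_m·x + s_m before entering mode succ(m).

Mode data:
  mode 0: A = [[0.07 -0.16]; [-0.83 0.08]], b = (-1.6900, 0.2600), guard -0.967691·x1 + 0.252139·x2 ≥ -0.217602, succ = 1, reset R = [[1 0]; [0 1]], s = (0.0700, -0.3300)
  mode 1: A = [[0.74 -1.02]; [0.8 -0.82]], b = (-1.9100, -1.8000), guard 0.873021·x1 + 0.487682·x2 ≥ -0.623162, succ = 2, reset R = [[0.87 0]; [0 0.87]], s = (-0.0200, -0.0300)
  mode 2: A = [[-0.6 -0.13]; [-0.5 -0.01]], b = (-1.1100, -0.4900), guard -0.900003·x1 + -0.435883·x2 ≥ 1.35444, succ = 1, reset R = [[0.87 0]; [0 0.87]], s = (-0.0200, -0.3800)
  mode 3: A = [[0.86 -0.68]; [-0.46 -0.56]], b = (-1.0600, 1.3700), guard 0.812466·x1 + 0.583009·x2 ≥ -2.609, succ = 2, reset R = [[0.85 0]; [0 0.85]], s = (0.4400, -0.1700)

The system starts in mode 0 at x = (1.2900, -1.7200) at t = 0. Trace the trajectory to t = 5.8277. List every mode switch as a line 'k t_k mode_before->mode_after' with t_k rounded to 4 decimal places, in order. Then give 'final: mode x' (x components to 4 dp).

1 1.2118 0->1
2 2.5894 1->2
3 3.5411 2->1
4 5.1552 1->2
final: 2 -0.1861 -2.2623

Mode 0: guard c·x = -0.2176 hit at Δt = 1.2118 (t = 1.2118), x⁻ = (-0.3210, -2.0952) → reset → x⁺ = (-0.2510, -2.4252), jump to mode 1
Mode 1: guard c·x = -0.6232 hit at Δt = 1.3776 (t = 2.5894), x⁻ = (0.4953, -2.1644) → reset → x⁺ = (0.4109, -1.9130), jump to mode 2
Mode 2: guard c·x = 1.3544 hit at Δt = 0.9517 (t = 3.5411), x⁻ = (-0.3670, -2.3496) → reset → x⁺ = (-0.3393, -2.4242), jump to mode 1
Mode 1: guard c·x = -0.6232 hit at Δt = 1.6141 (t = 5.1552), x⁻ = (0.4975, -2.1683) → reset → x⁺ = (0.4128, -1.9164), jump to mode 2
Mode 2: flow for 0.6725 to horizon, guard not reached → x = (-0.1861, -2.2623)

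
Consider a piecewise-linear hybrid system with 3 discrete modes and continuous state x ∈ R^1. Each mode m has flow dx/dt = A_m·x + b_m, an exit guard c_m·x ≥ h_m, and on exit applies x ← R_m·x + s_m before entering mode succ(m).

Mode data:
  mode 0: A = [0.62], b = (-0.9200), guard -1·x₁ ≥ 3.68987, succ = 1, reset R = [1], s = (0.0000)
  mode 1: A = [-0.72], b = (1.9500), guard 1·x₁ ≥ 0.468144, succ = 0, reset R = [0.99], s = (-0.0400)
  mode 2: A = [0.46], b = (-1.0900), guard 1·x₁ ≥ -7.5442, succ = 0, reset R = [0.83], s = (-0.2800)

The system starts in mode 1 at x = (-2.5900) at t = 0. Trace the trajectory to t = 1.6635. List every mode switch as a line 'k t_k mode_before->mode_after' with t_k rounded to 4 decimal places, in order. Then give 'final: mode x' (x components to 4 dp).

Mode 1: guard c·x = 0.4681 hit at Δt = 1.1956 (t = 1.1956), x⁻ = (0.4681) → reset → x⁺ = (0.4235), jump to mode 0
Mode 0: flow for 0.4679 to horizon, guard not reached → x = (0.0666)

1 1.1956 1->0
final: 0 0.0666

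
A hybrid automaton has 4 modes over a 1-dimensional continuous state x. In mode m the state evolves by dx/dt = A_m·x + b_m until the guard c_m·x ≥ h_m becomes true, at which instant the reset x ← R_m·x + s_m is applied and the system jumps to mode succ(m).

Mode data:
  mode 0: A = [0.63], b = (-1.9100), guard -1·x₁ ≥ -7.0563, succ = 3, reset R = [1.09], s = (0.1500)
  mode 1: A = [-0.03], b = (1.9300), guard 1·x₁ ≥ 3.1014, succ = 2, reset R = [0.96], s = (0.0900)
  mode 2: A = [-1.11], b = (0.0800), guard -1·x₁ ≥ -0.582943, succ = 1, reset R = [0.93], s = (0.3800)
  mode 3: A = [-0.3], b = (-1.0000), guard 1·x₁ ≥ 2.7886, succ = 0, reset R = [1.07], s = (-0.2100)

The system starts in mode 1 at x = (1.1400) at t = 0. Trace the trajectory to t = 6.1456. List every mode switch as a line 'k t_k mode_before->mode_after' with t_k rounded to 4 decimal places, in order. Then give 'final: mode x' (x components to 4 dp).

Mode 1: guard c·x = 3.1014 hit at Δt = 1.0510 (t = 1.0510), x⁻ = (3.1014) → reset → x⁺ = (3.0673), jump to mode 2
Mode 2: guard c·x = -0.5829 hit at Δt = 1.5934 (t = 2.6444), x⁻ = (0.5829) → reset → x⁺ = (0.9221), jump to mode 1
Mode 1: guard c·x = 3.1014 hit at Δt = 1.1657 (t = 3.8101), x⁻ = (3.1014) → reset → x⁺ = (3.0673), jump to mode 2
Mode 2: guard c·x = -0.5829 hit at Δt = 1.5934 (t = 5.4035), x⁻ = (0.5829) → reset → x⁺ = (0.9221), jump to mode 1
Mode 1: flow for 0.7421 to horizon, guard not reached → x = (2.3182)

1 1.0510 1->2
2 2.6444 2->1
3 3.8101 1->2
4 5.4035 2->1
final: 1 2.3182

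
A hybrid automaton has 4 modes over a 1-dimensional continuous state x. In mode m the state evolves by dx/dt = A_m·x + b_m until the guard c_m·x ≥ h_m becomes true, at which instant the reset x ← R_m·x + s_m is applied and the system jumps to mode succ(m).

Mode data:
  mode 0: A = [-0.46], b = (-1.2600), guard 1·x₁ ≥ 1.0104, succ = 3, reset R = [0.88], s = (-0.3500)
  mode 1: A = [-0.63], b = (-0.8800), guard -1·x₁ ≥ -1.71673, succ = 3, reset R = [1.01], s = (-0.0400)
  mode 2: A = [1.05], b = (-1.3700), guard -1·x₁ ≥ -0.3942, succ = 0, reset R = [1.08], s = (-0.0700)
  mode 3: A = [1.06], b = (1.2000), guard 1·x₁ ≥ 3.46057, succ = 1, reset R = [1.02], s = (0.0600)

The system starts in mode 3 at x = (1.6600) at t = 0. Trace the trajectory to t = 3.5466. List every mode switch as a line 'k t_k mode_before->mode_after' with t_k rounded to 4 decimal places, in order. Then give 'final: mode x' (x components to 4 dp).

Mode 3: guard c·x = 3.4606 hit at Δt = 0.4695 (t = 0.4695), x⁻ = (3.4606) → reset → x⁺ = (3.5898), jump to mode 1
Mode 1: guard c·x = -1.7167 hit at Δt = 0.7476 (t = 1.2171), x⁻ = (1.7167) → reset → x⁺ = (1.6939), jump to mode 3
Mode 3: guard c·x = 3.4606 hit at Δt = 0.4581 (t = 1.6752), x⁻ = (3.4606) → reset → x⁺ = (3.5898), jump to mode 1
Mode 1: guard c·x = -1.7167 hit at Δt = 0.7476 (t = 2.4228), x⁻ = (1.7167) → reset → x⁺ = (1.6939), jump to mode 3
Mode 3: guard c·x = 3.4606 hit at Δt = 0.4581 (t = 2.8809), x⁻ = (3.4606) → reset → x⁺ = (3.5898), jump to mode 1
Mode 1: flow for 0.6657 to horizon, guard not reached → x = (1.8817)

1 0.4695 3->1
2 1.2171 1->3
3 1.6752 3->1
4 2.4228 1->3
5 2.8809 3->1
final: 1 1.8817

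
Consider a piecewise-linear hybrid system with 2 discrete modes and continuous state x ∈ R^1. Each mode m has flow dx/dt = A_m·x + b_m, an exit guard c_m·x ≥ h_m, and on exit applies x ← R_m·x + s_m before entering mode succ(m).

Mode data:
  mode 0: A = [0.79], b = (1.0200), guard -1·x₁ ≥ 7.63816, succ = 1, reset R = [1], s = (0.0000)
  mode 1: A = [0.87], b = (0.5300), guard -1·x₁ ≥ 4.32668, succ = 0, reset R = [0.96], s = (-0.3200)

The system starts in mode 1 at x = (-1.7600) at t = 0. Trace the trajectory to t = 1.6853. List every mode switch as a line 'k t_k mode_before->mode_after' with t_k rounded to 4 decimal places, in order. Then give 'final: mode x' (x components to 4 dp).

1 1.3478 1->0
final: 0 -5.4460

Mode 1: guard c·x = 4.3267 hit at Δt = 1.3478 (t = 1.3478), x⁻ = (-4.3267) → reset → x⁺ = (-4.4736), jump to mode 0
Mode 0: flow for 0.3375 to horizon, guard not reached → x = (-5.4460)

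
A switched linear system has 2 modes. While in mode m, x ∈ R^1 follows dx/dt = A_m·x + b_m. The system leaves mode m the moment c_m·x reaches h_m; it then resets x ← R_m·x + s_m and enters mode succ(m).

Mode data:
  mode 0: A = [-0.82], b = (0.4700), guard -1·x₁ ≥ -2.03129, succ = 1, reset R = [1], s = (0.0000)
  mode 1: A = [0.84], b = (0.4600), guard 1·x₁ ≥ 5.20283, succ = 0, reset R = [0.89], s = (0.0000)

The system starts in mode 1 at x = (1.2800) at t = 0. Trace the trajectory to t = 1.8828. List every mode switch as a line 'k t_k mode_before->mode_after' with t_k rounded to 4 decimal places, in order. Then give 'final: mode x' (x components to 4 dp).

Mode 1: guard c·x = 5.2028 hit at Δt = 1.3646 (t = 1.3646), x⁻ = (5.2028) → reset → x⁺ = (4.6305), jump to mode 0
Mode 0: flow for 0.5182 to horizon, guard not reached → x = (3.2259)

1 1.3646 1->0
final: 0 3.2259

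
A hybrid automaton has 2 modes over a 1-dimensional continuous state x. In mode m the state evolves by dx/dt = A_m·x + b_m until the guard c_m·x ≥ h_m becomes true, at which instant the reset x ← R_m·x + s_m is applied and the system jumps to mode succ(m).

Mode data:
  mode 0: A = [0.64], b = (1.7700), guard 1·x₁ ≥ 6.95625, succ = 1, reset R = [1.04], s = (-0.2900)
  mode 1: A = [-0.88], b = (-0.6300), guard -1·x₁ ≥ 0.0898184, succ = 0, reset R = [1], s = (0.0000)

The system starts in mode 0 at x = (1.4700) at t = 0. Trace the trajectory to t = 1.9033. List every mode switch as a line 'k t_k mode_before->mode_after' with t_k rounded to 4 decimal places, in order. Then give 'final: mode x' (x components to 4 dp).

Mode 0: guard c·x = 6.9562 hit at Δt = 1.2982 (t = 1.2982), x⁻ = (6.9562) → reset → x⁺ = (6.9445), jump to mode 1
Mode 1: flow for 0.6051 to horizon, guard not reached → x = (3.7818)

1 1.2982 0->1
final: 1 3.7818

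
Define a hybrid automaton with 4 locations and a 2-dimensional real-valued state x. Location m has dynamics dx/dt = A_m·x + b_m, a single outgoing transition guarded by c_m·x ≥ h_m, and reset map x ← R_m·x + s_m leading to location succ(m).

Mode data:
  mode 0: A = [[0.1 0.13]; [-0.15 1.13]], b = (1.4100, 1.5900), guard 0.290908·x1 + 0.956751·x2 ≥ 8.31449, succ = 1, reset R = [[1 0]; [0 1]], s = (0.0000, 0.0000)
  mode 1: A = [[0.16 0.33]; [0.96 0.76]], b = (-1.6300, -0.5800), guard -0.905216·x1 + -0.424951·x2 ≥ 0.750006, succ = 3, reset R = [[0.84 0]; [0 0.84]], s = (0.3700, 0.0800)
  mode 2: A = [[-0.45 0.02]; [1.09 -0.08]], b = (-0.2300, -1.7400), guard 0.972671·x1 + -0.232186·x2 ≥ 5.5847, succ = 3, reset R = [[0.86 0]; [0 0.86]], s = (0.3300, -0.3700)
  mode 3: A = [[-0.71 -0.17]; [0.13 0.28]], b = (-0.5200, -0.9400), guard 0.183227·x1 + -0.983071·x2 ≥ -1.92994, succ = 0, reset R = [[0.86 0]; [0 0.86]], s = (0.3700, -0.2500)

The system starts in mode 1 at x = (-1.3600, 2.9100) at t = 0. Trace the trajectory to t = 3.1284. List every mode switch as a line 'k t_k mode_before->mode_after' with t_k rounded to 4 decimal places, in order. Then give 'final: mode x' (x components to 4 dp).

Mode 1: guard c·x = 0.7500 hit at Δt = 0.8813 (t = 0.8813), x⁻ = (-2.1848, 2.8890) → reset → x⁺ = (-1.4652, 2.5067), jump to mode 3
Mode 3: guard c·x = -1.9299 hit at Δt = 1.5086 (t = 2.3899), x⁻ = (-1.3091, 1.7192) → reset → x⁺ = (-0.7558, 1.2285), jump to mode 0
Mode 0: flow for 0.7385 to horizon, guard not reached → x = (0.5378, 4.7047)

1 0.8813 1->3
2 2.3899 3->0
final: 0 0.5378 4.7047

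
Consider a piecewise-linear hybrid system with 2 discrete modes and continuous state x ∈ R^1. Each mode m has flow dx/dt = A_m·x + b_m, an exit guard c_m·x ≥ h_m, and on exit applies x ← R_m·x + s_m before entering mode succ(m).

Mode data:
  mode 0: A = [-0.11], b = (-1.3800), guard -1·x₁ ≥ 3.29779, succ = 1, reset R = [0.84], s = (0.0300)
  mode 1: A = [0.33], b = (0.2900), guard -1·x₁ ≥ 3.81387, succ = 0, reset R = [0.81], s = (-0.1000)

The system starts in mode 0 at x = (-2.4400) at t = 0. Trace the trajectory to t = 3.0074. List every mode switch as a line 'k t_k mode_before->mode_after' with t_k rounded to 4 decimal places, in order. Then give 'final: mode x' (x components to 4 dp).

1 0.8064 0->1
2 2.1865 1->0
3 2.2926 0->1
final: 1 -3.2353

Mode 0: guard c·x = 3.2978 hit at Δt = 0.8064 (t = 0.8064), x⁻ = (-3.2978) → reset → x⁺ = (-2.7401), jump to mode 1
Mode 1: guard c·x = 3.8139 hit at Δt = 1.3801 (t = 2.1865), x⁻ = (-3.8139) → reset → x⁺ = (-3.1892), jump to mode 0
Mode 0: guard c·x = 3.2978 hit at Δt = 0.1061 (t = 2.2926), x⁻ = (-3.2978) → reset → x⁺ = (-2.7401), jump to mode 1
Mode 1: flow for 0.7148 to horizon, guard not reached → x = (-3.2353)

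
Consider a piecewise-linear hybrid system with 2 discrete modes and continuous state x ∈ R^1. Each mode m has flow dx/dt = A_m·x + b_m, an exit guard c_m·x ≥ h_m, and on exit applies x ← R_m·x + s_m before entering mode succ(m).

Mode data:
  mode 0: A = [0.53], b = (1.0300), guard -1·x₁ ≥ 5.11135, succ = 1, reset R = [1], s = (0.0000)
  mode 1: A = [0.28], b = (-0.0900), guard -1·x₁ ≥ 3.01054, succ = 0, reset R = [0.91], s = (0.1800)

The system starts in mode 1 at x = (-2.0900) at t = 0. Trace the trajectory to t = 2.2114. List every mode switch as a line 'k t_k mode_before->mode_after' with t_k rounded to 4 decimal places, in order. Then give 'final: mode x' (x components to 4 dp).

1 1.1548 1->0
final: 0 -3.0222

Mode 1: guard c·x = 3.0105 hit at Δt = 1.1548 (t = 1.1548), x⁻ = (-3.0105) → reset → x⁺ = (-2.5596), jump to mode 0
Mode 0: flow for 1.0566 to horizon, guard not reached → x = (-3.0222)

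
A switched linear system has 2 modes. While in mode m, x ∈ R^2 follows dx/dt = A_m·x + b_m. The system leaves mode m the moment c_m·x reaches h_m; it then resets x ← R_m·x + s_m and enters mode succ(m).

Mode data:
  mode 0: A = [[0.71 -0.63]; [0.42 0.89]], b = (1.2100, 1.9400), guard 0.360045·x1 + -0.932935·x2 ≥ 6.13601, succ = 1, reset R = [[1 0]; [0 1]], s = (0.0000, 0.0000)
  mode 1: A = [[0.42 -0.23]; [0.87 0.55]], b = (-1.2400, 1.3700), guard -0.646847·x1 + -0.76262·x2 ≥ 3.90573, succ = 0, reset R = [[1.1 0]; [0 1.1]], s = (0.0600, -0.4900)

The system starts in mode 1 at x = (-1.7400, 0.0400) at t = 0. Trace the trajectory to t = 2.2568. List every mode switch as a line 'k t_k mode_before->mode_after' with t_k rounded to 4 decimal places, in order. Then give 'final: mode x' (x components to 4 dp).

Mode 1: guard c·x = 3.9057 hit at Δt = 1.0679 (t = 1.0679), x⁻ = (-4.2702, -1.4995) → reset → x⁺ = (-4.6373, -2.1394), jump to mode 0
Mode 0: flow for 1.1889 to horizon, guard not reached → x = (-4.3127, -6.2904)

1 1.0679 1->0
final: 0 -4.3127 -6.2904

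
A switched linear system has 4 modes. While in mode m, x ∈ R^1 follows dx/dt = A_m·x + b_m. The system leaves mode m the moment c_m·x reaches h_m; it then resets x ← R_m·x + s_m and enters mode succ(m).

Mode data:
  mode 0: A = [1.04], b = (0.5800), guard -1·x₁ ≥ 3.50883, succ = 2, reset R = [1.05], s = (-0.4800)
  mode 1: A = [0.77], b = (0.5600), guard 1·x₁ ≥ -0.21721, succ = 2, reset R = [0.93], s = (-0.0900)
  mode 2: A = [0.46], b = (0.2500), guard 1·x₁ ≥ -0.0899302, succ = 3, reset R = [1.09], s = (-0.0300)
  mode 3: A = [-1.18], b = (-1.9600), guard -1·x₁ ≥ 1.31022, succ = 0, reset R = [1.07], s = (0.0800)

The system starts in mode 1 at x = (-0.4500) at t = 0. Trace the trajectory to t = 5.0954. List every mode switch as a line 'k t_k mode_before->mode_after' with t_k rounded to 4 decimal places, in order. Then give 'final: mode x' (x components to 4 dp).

Mode 1: guard c·x = -0.2172 hit at Δt = 0.7916 (t = 0.7916), x⁻ = (-0.2172) → reset → x⁺ = (-0.2920), jump to mode 2
Mode 2: guard c·x = -0.0899 hit at Δt = 1.2821 (t = 2.0737), x⁻ = (-0.0899) → reset → x⁺ = (-0.1280), jump to mode 3
Mode 3: guard c·x = 1.3102 hit at Δt = 1.2498 (t = 3.3235), x⁻ = (-1.3102) → reset → x⁺ = (-1.3219), jump to mode 0
Mode 0: guard c·x = 3.5088 hit at Δt = 1.2991 (t = 4.6226), x⁻ = (-3.5088) → reset → x⁺ = (-4.1643), jump to mode 2
Mode 2: flow for 0.4728 to horizon, guard not reached → x = (-5.0439)

1 0.7916 1->2
2 2.0737 2->3
3 3.3235 3->0
4 4.6226 0->2
final: 2 -5.0439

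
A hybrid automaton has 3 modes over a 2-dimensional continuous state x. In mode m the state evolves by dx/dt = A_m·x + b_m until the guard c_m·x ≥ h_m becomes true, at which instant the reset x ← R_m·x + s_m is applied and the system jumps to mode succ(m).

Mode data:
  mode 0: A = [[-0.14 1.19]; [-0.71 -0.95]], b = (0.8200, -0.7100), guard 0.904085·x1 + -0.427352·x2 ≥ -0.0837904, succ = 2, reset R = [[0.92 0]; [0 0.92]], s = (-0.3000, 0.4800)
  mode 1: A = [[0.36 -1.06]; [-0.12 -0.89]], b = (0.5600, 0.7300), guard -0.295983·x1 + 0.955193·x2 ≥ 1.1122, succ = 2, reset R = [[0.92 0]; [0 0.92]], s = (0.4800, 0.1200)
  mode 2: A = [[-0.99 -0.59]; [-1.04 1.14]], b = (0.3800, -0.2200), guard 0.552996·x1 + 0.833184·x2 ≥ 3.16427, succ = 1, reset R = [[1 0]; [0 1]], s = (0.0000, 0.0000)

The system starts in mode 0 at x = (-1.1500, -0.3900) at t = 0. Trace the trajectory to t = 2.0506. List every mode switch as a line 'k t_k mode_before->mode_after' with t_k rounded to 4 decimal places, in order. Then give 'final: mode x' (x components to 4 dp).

Mode 0: guard c·x = -0.0838 hit at Δt = 1.5238 (t = 1.5238), x⁻ = (-0.2496, -0.3320) → reset → x⁺ = (-0.5296, 0.1746), jump to mode 2
Mode 2: flow for 0.5268 to horizon, guard not reached → x = (-0.2360, 0.4431)

1 1.5238 0->2
final: 2 -0.2360 0.4431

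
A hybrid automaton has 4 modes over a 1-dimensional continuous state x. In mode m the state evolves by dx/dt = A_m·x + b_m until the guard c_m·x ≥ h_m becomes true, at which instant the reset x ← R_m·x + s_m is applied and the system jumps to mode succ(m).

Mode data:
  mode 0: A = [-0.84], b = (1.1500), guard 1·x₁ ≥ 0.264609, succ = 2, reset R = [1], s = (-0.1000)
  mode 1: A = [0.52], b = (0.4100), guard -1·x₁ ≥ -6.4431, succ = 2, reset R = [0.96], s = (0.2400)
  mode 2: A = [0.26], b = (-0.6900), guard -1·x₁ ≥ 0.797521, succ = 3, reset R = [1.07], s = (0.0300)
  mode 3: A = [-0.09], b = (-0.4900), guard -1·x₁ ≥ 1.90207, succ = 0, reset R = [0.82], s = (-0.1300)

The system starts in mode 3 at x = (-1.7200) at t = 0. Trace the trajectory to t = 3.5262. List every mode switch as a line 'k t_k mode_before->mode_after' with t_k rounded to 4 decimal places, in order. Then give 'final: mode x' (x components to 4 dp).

1 0.5569 3->0
2 1.7696 0->2
3 3.0265 2->3
final: 3 -1.0266

Mode 3: guard c·x = 1.9021 hit at Δt = 0.5569 (t = 0.5569), x⁻ = (-1.9021) → reset → x⁺ = (-1.6897), jump to mode 0
Mode 0: guard c·x = 0.2646 hit at Δt = 1.2127 (t = 1.7696), x⁻ = (0.2646) → reset → x⁺ = (0.1646), jump to mode 2
Mode 2: guard c·x = 0.7975 hit at Δt = 1.2569 (t = 3.0265), x⁻ = (-0.7975) → reset → x⁺ = (-0.8233), jump to mode 3
Mode 3: flow for 0.4997 to horizon, guard not reached → x = (-1.0266)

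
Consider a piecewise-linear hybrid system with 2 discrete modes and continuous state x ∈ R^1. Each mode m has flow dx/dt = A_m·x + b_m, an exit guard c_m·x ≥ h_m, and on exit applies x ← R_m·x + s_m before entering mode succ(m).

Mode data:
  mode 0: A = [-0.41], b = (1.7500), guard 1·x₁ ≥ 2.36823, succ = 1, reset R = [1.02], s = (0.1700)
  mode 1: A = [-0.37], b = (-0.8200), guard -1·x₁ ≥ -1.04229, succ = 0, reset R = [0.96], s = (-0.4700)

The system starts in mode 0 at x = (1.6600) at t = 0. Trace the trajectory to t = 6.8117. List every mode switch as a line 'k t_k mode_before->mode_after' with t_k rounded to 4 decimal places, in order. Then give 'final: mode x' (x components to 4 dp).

Mode 0: guard c·x = 2.3682 hit at Δt = 0.7727 (t = 0.7727), x⁻ = (2.3682) → reset → x⁺ = (2.5856), jump to mode 1
Mode 1: guard c·x = -1.0423 hit at Δt = 1.0479 (t = 1.8206), x⁻ = (1.0423) → reset → x⁺ = (0.5306), jump to mode 0
Mode 0: guard c·x = 2.3682 hit at Δt = 1.6502 (t = 3.4708), x⁻ = (2.3682) → reset → x⁺ = (2.5856), jump to mode 1
Mode 1: guard c·x = -1.0423 hit at Δt = 1.0479 (t = 4.5187), x⁻ = (1.0423) → reset → x⁺ = (0.5306), jump to mode 0
Mode 0: guard c·x = 2.3682 hit at Δt = 1.6502 (t = 6.1689), x⁻ = (2.3682) → reset → x⁺ = (2.5856), jump to mode 1
Mode 1: flow for 0.6428 to horizon, guard not reached → x = (1.5692)

1 0.7727 0->1
2 1.8206 1->0
3 3.4708 0->1
4 4.5187 1->0
5 6.1689 0->1
final: 1 1.5692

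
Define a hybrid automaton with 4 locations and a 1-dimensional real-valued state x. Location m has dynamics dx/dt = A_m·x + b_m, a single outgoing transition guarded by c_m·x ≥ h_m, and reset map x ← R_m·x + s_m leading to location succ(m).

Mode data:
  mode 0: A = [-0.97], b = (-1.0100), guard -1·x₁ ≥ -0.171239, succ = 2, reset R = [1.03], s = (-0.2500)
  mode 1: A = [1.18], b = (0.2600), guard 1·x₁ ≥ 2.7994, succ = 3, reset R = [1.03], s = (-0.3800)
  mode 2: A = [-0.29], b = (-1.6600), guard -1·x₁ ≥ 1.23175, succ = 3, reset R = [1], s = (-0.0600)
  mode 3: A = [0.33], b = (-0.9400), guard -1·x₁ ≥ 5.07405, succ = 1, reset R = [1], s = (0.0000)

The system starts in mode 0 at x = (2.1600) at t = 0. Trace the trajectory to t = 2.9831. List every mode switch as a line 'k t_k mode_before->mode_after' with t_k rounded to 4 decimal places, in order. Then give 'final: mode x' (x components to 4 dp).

Mode 0: guard c·x = -0.1712 hit at Δt = 1.0009 (t = 1.0009), x⁻ = (0.1712) → reset → x⁺ = (-0.0736), jump to mode 2
Mode 2: guard c·x = 1.2317 hit at Δt = 0.7909 (t = 1.7918), x⁻ = (-1.2317) → reset → x⁺ = (-1.2917), jump to mode 3
Mode 3: flow for 1.1913 to horizon, guard not reached → x = (-3.2857)

1 1.0009 0->2
2 1.7918 2->3
final: 3 -3.2857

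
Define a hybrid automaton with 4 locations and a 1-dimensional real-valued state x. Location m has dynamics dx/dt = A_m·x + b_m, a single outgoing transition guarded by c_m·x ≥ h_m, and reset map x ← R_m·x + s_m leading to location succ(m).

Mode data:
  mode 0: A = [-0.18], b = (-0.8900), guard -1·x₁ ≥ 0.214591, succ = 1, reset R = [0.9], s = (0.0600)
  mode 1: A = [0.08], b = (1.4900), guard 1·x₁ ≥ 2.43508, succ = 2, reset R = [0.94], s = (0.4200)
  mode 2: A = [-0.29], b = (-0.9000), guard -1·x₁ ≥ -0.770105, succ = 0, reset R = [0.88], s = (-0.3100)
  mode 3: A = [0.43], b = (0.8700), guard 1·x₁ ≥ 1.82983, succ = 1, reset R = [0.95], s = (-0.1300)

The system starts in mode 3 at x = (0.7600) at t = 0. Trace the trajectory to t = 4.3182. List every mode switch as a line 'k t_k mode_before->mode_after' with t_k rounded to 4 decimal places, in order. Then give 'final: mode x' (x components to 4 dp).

Mode 3: guard c·x = 1.8298 hit at Δt = 0.7564 (t = 0.7564), x⁻ = (1.8298) → reset → x⁺ = (1.6083), jump to mode 1
Mode 1: guard c·x = 2.4351 hit at Δt = 0.5006 (t = 1.2570), x⁻ = (2.4351) → reset → x⁺ = (2.7090), jump to mode 2
Mode 2: guard c·x = -0.7701 hit at Δt = 1.3994 (t = 2.6564), x⁻ = (0.7701) → reset → x⁺ = (0.3677), jump to mode 0
Mode 0: guard c·x = 0.2146 hit at Δt = 0.6450 (t = 3.3014), x⁻ = (-0.2146) → reset → x⁺ = (-0.1331), jump to mode 1
Mode 1: flow for 1.0168 to horizon, guard not reached → x = (1.4340)

1 0.7564 3->1
2 1.2570 1->2
3 2.6564 2->0
4 3.3014 0->1
final: 1 1.4340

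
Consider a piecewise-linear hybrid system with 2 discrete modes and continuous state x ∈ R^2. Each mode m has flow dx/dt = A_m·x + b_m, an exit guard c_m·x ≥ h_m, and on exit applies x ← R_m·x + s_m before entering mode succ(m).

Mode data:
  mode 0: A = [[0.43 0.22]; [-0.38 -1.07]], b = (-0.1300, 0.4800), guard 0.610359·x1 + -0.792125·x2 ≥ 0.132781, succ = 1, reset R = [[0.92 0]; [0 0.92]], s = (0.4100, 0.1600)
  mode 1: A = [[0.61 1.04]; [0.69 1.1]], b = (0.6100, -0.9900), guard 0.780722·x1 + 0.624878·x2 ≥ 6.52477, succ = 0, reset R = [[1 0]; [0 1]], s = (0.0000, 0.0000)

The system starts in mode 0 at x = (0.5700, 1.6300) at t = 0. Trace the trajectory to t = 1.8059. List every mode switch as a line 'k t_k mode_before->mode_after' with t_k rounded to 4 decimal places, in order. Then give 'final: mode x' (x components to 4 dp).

1 1.0442 0->1
final: 1 4.0770 2.4501

Mode 0: guard c·x = 0.1328 hit at Δt = 1.0442 (t = 1.0442), x⁻ = (1.0384, 0.6325) → reset → x⁺ = (1.3653, 0.7419), jump to mode 1
Mode 1: flow for 0.7617 to horizon, guard not reached → x = (4.0770, 2.4501)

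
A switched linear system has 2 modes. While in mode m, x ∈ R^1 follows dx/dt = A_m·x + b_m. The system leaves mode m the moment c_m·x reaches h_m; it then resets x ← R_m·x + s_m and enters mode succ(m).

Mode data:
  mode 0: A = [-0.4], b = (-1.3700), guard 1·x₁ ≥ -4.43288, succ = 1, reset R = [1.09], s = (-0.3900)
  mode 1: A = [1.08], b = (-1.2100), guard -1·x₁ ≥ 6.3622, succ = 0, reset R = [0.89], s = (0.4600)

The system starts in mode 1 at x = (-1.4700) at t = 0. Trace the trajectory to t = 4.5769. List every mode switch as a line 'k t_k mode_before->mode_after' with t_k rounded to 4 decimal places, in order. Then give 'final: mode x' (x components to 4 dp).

1 0.9822 1->0
2 2.4004 0->1
3 2.5535 1->0
4 3.9717 0->1
5 4.1248 1->0
final: 0 -4.9083

Mode 1: guard c·x = 6.3622 hit at Δt = 0.9822 (t = 0.9822), x⁻ = (-6.3622) → reset → x⁺ = (-5.2024), jump to mode 0
Mode 0: guard c·x = -4.4329 hit at Δt = 1.4182 (t = 2.4004), x⁻ = (-4.4329) → reset → x⁺ = (-5.2218), jump to mode 1
Mode 1: guard c·x = 6.3622 hit at Δt = 0.1531 (t = 2.5535), x⁻ = (-6.3622) → reset → x⁺ = (-5.2024), jump to mode 0
Mode 0: guard c·x = -4.4329 hit at Δt = 1.4182 (t = 3.9717), x⁻ = (-4.4329) → reset → x⁺ = (-5.2218), jump to mode 1
Mode 1: guard c·x = 6.3622 hit at Δt = 0.1531 (t = 4.1248), x⁻ = (-6.3622) → reset → x⁺ = (-5.2024), jump to mode 0
Mode 0: flow for 0.4521 to horizon, guard not reached → x = (-4.9083)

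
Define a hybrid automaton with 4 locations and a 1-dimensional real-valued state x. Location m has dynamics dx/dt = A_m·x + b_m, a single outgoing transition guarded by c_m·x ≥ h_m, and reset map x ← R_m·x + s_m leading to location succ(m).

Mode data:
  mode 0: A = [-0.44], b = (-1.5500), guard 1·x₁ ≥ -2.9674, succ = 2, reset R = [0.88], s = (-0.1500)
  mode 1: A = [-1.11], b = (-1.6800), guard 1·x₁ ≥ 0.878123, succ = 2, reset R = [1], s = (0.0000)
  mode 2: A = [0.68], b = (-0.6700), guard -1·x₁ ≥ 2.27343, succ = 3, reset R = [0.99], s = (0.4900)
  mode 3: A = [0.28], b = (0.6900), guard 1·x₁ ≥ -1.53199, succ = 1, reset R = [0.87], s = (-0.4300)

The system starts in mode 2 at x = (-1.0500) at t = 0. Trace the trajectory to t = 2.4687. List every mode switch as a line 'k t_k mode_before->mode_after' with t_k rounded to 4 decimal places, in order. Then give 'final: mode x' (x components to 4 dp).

Mode 2: guard c·x = 2.2734 hit at Δt = 0.6922 (t = 0.6922), x⁻ = (-2.2734) → reset → x⁺ = (-1.7607), jump to mode 3
Mode 3: guard c·x = -1.5320 hit at Δt = 1.0052 (t = 1.6974), x⁻ = (-1.5320) → reset → x⁺ = (-1.7628), jump to mode 1
Mode 1: flow for 0.7713 to horizon, guard not reached → x = (-1.6194)

1 0.6922 2->3
2 1.6974 3->1
final: 1 -1.6194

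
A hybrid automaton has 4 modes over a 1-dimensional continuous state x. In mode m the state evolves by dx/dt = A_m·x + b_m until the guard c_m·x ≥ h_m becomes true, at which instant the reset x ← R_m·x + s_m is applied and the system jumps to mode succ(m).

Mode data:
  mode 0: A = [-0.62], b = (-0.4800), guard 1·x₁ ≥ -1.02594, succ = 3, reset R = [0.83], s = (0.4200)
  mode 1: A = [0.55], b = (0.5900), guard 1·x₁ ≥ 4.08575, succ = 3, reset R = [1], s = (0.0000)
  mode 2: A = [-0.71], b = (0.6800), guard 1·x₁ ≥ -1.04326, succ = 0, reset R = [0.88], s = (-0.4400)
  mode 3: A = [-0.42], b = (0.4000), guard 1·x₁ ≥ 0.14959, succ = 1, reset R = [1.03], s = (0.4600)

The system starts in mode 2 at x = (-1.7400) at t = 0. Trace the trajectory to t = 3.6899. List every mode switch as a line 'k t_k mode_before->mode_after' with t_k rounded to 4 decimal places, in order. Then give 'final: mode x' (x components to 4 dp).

1 0.4208 2->0
2 1.7777 0->3
3 3.0743 3->1
final: 1 1.2938

Mode 2: guard c·x = -1.0433 hit at Δt = 0.4208 (t = 0.4208), x⁻ = (-1.0433) → reset → x⁺ = (-1.3581), jump to mode 0
Mode 0: guard c·x = -1.0259 hit at Δt = 1.3569 (t = 1.7777), x⁻ = (-1.0259) → reset → x⁺ = (-0.4315), jump to mode 3
Mode 3: guard c·x = 0.1496 hit at Δt = 1.2966 (t = 3.0743), x⁻ = (0.1496) → reset → x⁺ = (0.6141), jump to mode 1
Mode 1: flow for 0.6156 to horizon, guard not reached → x = (1.2938)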